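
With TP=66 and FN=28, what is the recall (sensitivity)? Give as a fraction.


Recall = TP / (TP + FN) = 66 / 94 = 33/47.

33/47


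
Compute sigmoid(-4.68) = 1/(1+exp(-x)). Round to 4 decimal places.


sigma(-4.68) = 1/(1+e^(4.68)) = 1/(1+107.770073) = 1/108.770073 = 0.0092.

0.0092


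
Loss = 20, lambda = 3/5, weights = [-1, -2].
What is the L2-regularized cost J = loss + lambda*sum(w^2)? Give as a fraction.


L2 sq norm = sum(w^2) = 5. J = 20 + 3/5 * 5 = 23.

23


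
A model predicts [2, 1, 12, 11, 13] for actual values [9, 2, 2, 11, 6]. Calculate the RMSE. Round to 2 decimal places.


MSE = 39.8000. RMSE = sqrt(39.8000) = 6.31.

6.31


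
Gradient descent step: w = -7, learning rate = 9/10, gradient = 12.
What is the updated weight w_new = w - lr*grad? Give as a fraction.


w_new = -7 - 9/10 * 12 = -7 - 54/5 = -89/5.

-89/5


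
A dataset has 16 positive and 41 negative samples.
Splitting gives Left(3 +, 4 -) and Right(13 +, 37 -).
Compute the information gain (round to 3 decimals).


H(parent) = 0.8564. H(left) = 0.9852, H(right) = 0.8267. Weighted = (7/57)*0.9852 + (50/57)*0.8267 = 0.8462. IG = 0.8564 - 0.8462 = 0.0102, which rounds to 0.010.

0.010


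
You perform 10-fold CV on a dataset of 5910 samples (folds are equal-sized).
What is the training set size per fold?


Each validation fold has 5910/10 = 591 samples. Training set = 5910 - 591 = 5319.

5319


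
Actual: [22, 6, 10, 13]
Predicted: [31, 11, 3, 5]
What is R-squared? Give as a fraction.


Mean(y) = 51/4. SS_res = 219. SS_tot = 555/4. R^2 = 1 - 219/(555/4) = -107/185.

-107/185


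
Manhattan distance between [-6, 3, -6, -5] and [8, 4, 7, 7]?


d = sum of absolute differences: |-6-8|=14 + |3-4|=1 + |-6-7|=13 + |-5-7|=12 = 40.

40


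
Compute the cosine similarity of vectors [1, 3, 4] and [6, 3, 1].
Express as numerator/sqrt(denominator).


dot = 19. |a|^2 = 26, |b|^2 = 46. cos = 19/sqrt(1196).

19/sqrt(1196)


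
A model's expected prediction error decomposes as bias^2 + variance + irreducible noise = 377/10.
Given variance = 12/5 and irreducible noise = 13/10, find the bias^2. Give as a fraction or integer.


Total error = bias^2 + variance + irreducible noise. So bias^2 = 377/10 - 12/5 - 13/10 = 34.

34


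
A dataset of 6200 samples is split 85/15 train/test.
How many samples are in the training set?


Test set = 6200 * 15% = 930. Training set = 6200 - 930 = 5270.

5270


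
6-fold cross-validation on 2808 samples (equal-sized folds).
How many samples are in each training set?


Each validation fold has 2808/6 = 468 samples. Training set = 2808 - 468 = 2340.

2340


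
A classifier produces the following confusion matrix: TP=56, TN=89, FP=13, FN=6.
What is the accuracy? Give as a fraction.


Accuracy = (TP + TN) / (TP + TN + FP + FN) = (56 + 89) / 164 = 145/164.

145/164


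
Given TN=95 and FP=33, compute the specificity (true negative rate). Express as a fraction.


Specificity = TN / (TN + FP) = 95 / 128 = 95/128.

95/128


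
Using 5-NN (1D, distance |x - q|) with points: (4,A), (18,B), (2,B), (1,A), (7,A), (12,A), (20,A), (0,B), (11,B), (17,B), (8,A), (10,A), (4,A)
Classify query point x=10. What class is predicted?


Distances: |4-10|=6, |18-10|=8, |2-10|=8, |1-10|=9, |7-10|=3, |12-10|=2, |20-10|=10, |0-10|=10, |11-10|=1, |17-10|=7, |8-10|=2, |10-10|=0, |4-10|=6. 5 nearest: (10,A), (11,B), (12,A), (8,A), (7,A). Counts: {'A': 4, 'B': 1}. Majority class: A.

A


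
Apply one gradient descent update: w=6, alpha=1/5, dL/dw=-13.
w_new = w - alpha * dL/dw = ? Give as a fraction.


w_new = 6 - 1/5 * -13 = 6 - -13/5 = 43/5.

43/5


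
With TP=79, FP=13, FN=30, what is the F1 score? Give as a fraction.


Precision = 79/92 = 79/92. Recall = 79/109 = 79/109. F1 = 2*P*R/(P+R) = 158/201.

158/201


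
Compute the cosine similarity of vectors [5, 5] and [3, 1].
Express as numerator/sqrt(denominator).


dot = 20. |a|^2 = 50, |b|^2 = 10. cos = 20/sqrt(500).

20/sqrt(500)


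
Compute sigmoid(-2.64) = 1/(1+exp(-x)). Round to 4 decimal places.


sigma(-2.64) = 1/(1+e^(2.64)) = 1/(1+14.013204) = 1/15.013204 = 0.0666.

0.0666


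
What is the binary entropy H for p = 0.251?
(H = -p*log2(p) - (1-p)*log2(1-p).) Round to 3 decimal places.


H = -0.251*log2(0.251) - 0.749*log2(0.749) = 0.813.

0.813


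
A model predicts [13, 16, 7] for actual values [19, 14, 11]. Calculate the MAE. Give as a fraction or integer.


MAE = (1/3) * (|19-13|=6 + |14-16|=2 + |11-7|=4). Sum = 12. MAE = 4.

4


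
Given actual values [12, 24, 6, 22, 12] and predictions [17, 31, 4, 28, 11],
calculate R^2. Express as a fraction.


Mean(y) = 76/5. SS_res = 115. SS_tot = 1144/5. R^2 = 1 - 115/(1144/5) = 569/1144.

569/1144


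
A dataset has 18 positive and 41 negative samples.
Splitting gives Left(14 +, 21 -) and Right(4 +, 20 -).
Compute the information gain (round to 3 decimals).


H(parent) = 0.8874. H(left) = 0.9710, H(right) = 0.6500. Weighted = (35/59)*0.9710 + (24/59)*0.6500 = 0.8404. IG = 0.8874 - 0.8404 = 0.0470, which rounds to 0.047.

0.047


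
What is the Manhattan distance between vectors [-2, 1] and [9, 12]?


d = sum of absolute differences: |-2-9|=11 + |1-12|=11 = 22.

22


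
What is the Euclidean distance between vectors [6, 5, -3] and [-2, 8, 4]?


d = sqrt(sum of squared differences). (6--2)^2=64, (5-8)^2=9, (-3-4)^2=49. Sum = 122.

sqrt(122)


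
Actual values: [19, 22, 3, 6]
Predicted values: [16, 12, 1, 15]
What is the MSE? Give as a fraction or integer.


MSE = (1/4) * ((19-16)^2=9 + (22-12)^2=100 + (3-1)^2=4 + (6-15)^2=81). Sum = 194. MSE = 97/2.

97/2


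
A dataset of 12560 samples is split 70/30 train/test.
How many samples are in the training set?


Test set = 12560 * 30% = 3768. Training set = 12560 - 3768 = 8792.

8792


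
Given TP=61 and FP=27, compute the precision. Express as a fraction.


Precision = TP / (TP + FP) = 61 / 88 = 61/88.

61/88


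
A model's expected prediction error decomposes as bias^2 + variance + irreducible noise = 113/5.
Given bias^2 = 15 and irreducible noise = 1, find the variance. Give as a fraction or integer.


Total error = bias^2 + variance + irreducible noise. So variance = 113/5 - 15 - 1 = 33/5.

33/5


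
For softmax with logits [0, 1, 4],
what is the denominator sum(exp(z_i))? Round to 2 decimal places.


Denom = e^0=1.0000 + e^1=2.7183 + e^4=54.5982. Sum = 58.3165, which rounds to 58.32.

58.32


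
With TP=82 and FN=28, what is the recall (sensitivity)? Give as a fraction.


Recall = TP / (TP + FN) = 82 / 110 = 41/55.

41/55


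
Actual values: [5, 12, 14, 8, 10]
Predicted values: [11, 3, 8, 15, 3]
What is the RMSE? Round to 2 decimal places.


MSE = 50.2000. RMSE = sqrt(50.2000) = 7.09.

7.09


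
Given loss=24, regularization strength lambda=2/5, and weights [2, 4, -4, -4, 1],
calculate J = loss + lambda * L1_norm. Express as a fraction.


L1 norm = sum(|w|) = 15. J = 24 + 2/5 * 15 = 30.

30


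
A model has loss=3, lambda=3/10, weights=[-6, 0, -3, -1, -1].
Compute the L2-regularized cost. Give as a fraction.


L2 sq norm = sum(w^2) = 47. J = 3 + 3/10 * 47 = 171/10.

171/10


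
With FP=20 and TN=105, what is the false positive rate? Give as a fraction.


FPR = FP / (FP + TN) = 20 / 125 = 4/25.

4/25


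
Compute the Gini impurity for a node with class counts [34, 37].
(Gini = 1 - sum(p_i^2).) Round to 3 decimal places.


Total = 71. Proportions: 34/71, 37/71. sum(p_i^2) = 0.5009. Gini = 1 - 0.5009 = 0.4991, which rounds to 0.499.

0.499


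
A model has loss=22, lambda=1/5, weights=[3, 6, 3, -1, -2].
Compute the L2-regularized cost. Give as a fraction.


L2 sq norm = sum(w^2) = 59. J = 22 + 1/5 * 59 = 169/5.

169/5


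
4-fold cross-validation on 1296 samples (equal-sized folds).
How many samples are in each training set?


Each validation fold has 1296/4 = 324 samples. Training set = 1296 - 324 = 972.

972


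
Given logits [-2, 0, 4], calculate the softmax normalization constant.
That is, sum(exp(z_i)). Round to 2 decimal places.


Denom = e^-2=0.1353 + e^0=1.0000 + e^4=54.5982. Sum = 55.7335, which rounds to 55.73.

55.73


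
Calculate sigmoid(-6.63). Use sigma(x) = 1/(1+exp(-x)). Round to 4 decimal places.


sigma(-6.63) = 1/(1+e^(6.63)) = 1/(1+757.482171) = 1/758.482171 = 0.0013.

0.0013


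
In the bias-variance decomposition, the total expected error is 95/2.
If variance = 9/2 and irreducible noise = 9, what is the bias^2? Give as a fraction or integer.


Total error = bias^2 + variance + irreducible noise. So bias^2 = 95/2 - 9/2 - 9 = 34.

34


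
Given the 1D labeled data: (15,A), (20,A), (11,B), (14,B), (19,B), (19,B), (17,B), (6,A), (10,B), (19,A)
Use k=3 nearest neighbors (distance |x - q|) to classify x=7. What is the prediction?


Distances: |15-7|=8, |20-7|=13, |11-7|=4, |14-7|=7, |19-7|=12, |19-7|=12, |17-7|=10, |6-7|=1, |10-7|=3, |19-7|=12. 3 nearest: (6,A), (10,B), (11,B). Counts: {'A': 1, 'B': 2}. Majority class: B.

B


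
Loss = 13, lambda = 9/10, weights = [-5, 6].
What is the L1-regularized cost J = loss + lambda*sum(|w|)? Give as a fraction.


L1 norm = sum(|w|) = 11. J = 13 + 9/10 * 11 = 229/10.

229/10


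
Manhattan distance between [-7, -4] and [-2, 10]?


d = sum of absolute differences: |-7--2|=5 + |-4-10|=14 = 19.

19


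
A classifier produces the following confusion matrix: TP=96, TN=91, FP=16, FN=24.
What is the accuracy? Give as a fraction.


Accuracy = (TP + TN) / (TP + TN + FP + FN) = (96 + 91) / 227 = 187/227.

187/227


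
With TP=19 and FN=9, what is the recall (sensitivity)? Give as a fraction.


Recall = TP / (TP + FN) = 19 / 28 = 19/28.

19/28


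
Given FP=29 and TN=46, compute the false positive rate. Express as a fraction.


FPR = FP / (FP + TN) = 29 / 75 = 29/75.

29/75


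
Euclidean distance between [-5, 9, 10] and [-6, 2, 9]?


d = sqrt(sum of squared differences). (-5--6)^2=1, (9-2)^2=49, (10-9)^2=1. Sum = 51.

sqrt(51)


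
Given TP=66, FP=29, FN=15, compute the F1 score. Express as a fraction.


Precision = 66/95 = 66/95. Recall = 66/81 = 22/27. F1 = 2*P*R/(P+R) = 3/4.

3/4


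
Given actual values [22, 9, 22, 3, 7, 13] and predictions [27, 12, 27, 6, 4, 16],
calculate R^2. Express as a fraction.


Mean(y) = 38/3. SS_res = 86. SS_tot = 940/3. R^2 = 1 - 86/(940/3) = 341/470.

341/470


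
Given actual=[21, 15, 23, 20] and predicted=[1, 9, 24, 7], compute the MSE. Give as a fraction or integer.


MSE = (1/4) * ((21-1)^2=400 + (15-9)^2=36 + (23-24)^2=1 + (20-7)^2=169). Sum = 606. MSE = 303/2.

303/2


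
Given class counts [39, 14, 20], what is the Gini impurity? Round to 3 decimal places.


Total = 73. Proportions: 39/73, 14/73, 20/73. sum(p_i^2) = 0.3973. Gini = 1 - 0.3973 = 0.6027, which rounds to 0.603.

0.603


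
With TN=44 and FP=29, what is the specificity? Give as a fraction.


Specificity = TN / (TN + FP) = 44 / 73 = 44/73.

44/73


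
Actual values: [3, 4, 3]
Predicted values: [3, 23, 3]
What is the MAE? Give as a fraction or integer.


MAE = (1/3) * (|3-3|=0 + |4-23|=19 + |3-3|=0). Sum = 19. MAE = 19/3.

19/3


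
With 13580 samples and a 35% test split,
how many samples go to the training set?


Test set = 13580 * 35% = 4753. Training set = 13580 - 4753 = 8827.

8827


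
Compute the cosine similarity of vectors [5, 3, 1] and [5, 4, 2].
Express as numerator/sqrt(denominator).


dot = 39. |a|^2 = 35, |b|^2 = 45. cos = 39/sqrt(1575).

39/sqrt(1575)


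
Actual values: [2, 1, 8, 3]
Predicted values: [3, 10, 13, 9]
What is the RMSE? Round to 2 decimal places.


MSE = 35.7500. RMSE = sqrt(35.7500) = 5.98.

5.98


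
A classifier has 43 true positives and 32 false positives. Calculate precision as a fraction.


Precision = TP / (TP + FP) = 43 / 75 = 43/75.

43/75


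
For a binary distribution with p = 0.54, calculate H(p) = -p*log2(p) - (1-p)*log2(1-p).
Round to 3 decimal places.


H = -0.54*log2(0.54) - 0.46*log2(0.46) = 0.995.

0.995


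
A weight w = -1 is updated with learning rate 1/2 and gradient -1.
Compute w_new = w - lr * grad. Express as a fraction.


w_new = -1 - 1/2 * -1 = -1 - -1/2 = -1/2.

-1/2


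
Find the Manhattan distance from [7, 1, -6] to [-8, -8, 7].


d = sum of absolute differences: |7--8|=15 + |1--8|=9 + |-6-7|=13 = 37.

37


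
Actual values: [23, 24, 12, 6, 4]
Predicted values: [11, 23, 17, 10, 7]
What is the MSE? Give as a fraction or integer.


MSE = (1/5) * ((23-11)^2=144 + (24-23)^2=1 + (12-17)^2=25 + (6-10)^2=16 + (4-7)^2=9). Sum = 195. MSE = 39.

39


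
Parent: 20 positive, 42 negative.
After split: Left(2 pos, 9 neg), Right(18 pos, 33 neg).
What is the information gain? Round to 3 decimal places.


H(parent) = 0.9072. H(left) = 0.6840, H(right) = 0.9367. Weighted = (11/62)*0.6840 + (51/62)*0.9367 = 0.8919. IG = 0.9072 - 0.8919 = 0.0153, which rounds to 0.015.

0.015


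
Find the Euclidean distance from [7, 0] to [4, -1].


d = sqrt(sum of squared differences). (7-4)^2=9, (0--1)^2=1. Sum = 10.

sqrt(10)


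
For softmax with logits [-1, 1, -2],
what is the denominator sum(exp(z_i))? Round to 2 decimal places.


Denom = e^-1=0.3679 + e^1=2.7183 + e^-2=0.1353. Sum = 3.2215, which rounds to 3.22.

3.22


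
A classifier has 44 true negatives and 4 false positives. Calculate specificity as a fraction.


Specificity = TN / (TN + FP) = 44 / 48 = 11/12.

11/12


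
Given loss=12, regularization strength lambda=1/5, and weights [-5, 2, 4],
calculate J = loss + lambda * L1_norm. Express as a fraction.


L1 norm = sum(|w|) = 11. J = 12 + 1/5 * 11 = 71/5.

71/5


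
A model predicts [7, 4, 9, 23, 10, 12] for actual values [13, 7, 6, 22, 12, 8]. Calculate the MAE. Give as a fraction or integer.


MAE = (1/6) * (|13-7|=6 + |7-4|=3 + |6-9|=3 + |22-23|=1 + |12-10|=2 + |8-12|=4). Sum = 19. MAE = 19/6.

19/6


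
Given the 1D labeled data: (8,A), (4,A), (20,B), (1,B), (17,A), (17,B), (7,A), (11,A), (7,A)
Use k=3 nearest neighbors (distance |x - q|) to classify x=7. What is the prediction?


Distances: |8-7|=1, |4-7|=3, |20-7|=13, |1-7|=6, |17-7|=10, |17-7|=10, |7-7|=0, |11-7|=4, |7-7|=0. 3 nearest: (7,A), (7,A), (8,A). Counts: {'A': 3}. Majority class: A.

A


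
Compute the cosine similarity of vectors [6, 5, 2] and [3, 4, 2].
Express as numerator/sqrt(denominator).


dot = 42. |a|^2 = 65, |b|^2 = 29. cos = 42/sqrt(1885).

42/sqrt(1885)


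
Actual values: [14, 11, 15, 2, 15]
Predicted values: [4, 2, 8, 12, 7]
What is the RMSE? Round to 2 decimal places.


MSE = 78.8000. RMSE = sqrt(78.8000) = 8.88.

8.88


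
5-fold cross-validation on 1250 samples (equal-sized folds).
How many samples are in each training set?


Each validation fold has 1250/5 = 250 samples. Training set = 1250 - 250 = 1000.

1000


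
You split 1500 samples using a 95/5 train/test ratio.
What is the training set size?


Test set = 1500 * 5% = 75. Training set = 1500 - 75 = 1425.

1425


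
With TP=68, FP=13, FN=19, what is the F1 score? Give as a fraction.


Precision = 68/81 = 68/81. Recall = 68/87 = 68/87. F1 = 2*P*R/(P+R) = 17/21.

17/21


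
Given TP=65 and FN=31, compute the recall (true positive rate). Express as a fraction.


Recall = TP / (TP + FN) = 65 / 96 = 65/96.

65/96


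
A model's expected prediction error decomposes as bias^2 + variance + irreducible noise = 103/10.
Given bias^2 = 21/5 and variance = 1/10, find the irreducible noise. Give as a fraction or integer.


Total error = bias^2 + variance + irreducible noise. So irreducible noise = 103/10 - 21/5 - 1/10 = 6.

6


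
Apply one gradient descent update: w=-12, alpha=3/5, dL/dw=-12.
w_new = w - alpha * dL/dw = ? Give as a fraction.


w_new = -12 - 3/5 * -12 = -12 - -36/5 = -24/5.

-24/5


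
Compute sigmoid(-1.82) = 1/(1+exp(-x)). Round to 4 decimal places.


sigma(-1.82) = 1/(1+e^(1.82)) = 1/(1+6.171858) = 1/7.171858 = 0.1394.

0.1394


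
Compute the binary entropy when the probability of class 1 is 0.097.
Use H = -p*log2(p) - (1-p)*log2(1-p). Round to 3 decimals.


H = -0.097*log2(0.097) - 0.903*log2(0.903) = 0.459.

0.459


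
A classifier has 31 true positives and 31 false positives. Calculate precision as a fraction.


Precision = TP / (TP + FP) = 31 / 62 = 1/2.

1/2


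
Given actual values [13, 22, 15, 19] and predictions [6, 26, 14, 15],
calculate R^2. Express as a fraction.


Mean(y) = 69/4. SS_res = 82. SS_tot = 195/4. R^2 = 1 - 82/(195/4) = -133/195.

-133/195


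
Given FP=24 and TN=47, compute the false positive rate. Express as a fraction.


FPR = FP / (FP + TN) = 24 / 71 = 24/71.

24/71


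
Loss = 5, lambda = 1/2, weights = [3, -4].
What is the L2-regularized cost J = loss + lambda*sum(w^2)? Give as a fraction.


L2 sq norm = sum(w^2) = 25. J = 5 + 1/2 * 25 = 35/2.

35/2


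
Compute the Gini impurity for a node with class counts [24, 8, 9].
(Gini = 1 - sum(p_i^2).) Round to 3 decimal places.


Total = 41. Proportions: 24/41, 8/41, 9/41. sum(p_i^2) = 0.4289. Gini = 1 - 0.4289 = 0.5711, which rounds to 0.571.

0.571


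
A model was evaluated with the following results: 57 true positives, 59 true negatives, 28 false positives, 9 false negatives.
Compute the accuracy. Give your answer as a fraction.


Accuracy = (TP + TN) / (TP + TN + FP + FN) = (57 + 59) / 153 = 116/153.

116/153


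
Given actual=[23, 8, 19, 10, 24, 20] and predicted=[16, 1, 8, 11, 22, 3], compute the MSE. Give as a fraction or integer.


MSE = (1/6) * ((23-16)^2=49 + (8-1)^2=49 + (19-8)^2=121 + (10-11)^2=1 + (24-22)^2=4 + (20-3)^2=289). Sum = 513. MSE = 171/2.

171/2


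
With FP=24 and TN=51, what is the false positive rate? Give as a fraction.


FPR = FP / (FP + TN) = 24 / 75 = 8/25.

8/25


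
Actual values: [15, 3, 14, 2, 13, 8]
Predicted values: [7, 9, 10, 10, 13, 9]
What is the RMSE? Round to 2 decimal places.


MSE = 30.1667. RMSE = sqrt(30.1667) = 5.49.

5.49


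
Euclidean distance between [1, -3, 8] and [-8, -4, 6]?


d = sqrt(sum of squared differences). (1--8)^2=81, (-3--4)^2=1, (8-6)^2=4. Sum = 86.

sqrt(86)


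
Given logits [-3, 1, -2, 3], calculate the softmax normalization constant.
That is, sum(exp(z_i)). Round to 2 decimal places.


Denom = e^-3=0.0498 + e^1=2.7183 + e^-2=0.1353 + e^3=20.0855. Sum = 22.9889, which rounds to 22.99.

22.99


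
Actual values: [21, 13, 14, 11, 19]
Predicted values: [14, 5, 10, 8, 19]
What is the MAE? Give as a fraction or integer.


MAE = (1/5) * (|21-14|=7 + |13-5|=8 + |14-10|=4 + |11-8|=3 + |19-19|=0). Sum = 22. MAE = 22/5.

22/5


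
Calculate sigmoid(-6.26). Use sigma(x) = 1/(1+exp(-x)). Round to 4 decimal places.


sigma(-6.26) = 1/(1+e^(6.26)) = 1/(1+523.218940) = 1/524.218940 = 0.0019.

0.0019


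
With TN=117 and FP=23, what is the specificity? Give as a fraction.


Specificity = TN / (TN + FP) = 117 / 140 = 117/140.

117/140


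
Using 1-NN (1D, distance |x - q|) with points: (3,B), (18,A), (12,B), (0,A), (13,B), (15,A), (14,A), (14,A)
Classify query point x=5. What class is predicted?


Distances: |3-5|=2, |18-5|=13, |12-5|=7, |0-5|=5, |13-5|=8, |15-5|=10, |14-5|=9, |14-5|=9. 1 nearest: (3,B). Counts: {'B': 1}. Majority class: B.

B


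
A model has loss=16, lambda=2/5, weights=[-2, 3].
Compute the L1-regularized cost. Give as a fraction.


L1 norm = sum(|w|) = 5. J = 16 + 2/5 * 5 = 18.

18


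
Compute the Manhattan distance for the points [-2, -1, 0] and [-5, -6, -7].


d = sum of absolute differences: |-2--5|=3 + |-1--6|=5 + |0--7|=7 = 15.

15


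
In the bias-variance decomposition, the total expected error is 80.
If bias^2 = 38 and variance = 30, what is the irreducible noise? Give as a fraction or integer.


Total error = bias^2 + variance + irreducible noise. So irreducible noise = 80 - 38 - 30 = 12.

12


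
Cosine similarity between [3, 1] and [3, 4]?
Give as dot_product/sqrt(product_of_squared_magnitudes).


dot = 13. |a|^2 = 10, |b|^2 = 25. cos = 13/sqrt(250).

13/sqrt(250)


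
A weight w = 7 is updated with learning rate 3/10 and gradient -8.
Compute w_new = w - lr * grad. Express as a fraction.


w_new = 7 - 3/10 * -8 = 7 - -12/5 = 47/5.

47/5


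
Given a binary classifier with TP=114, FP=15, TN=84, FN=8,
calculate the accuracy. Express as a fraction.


Accuracy = (TP + TN) / (TP + TN + FP + FN) = (114 + 84) / 221 = 198/221.

198/221


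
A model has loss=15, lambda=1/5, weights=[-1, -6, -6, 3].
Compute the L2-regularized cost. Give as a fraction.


L2 sq norm = sum(w^2) = 82. J = 15 + 1/5 * 82 = 157/5.

157/5


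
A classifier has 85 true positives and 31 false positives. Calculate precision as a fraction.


Precision = TP / (TP + FP) = 85 / 116 = 85/116.

85/116


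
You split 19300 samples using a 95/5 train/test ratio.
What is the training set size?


Test set = 19300 * 5% = 965. Training set = 19300 - 965 = 18335.

18335


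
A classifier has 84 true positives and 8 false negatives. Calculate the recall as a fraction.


Recall = TP / (TP + FN) = 84 / 92 = 21/23.

21/23


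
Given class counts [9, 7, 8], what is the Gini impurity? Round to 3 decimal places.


Total = 24. Proportions: 9/24, 7/24, 8/24. sum(p_i^2) = 0.3368. Gini = 1 - 0.3368 = 0.6632, which rounds to 0.663.

0.663


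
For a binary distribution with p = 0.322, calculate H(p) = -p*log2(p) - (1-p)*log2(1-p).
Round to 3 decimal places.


H = -0.322*log2(0.322) - 0.678*log2(0.678) = 0.907.

0.907


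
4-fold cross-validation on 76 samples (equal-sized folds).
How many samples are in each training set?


Each validation fold has 76/4 = 19 samples. Training set = 76 - 19 = 57.

57


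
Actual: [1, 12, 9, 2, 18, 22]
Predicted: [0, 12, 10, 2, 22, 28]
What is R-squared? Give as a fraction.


Mean(y) = 32/3. SS_res = 54. SS_tot = 1066/3. R^2 = 1 - 54/(1066/3) = 452/533.

452/533


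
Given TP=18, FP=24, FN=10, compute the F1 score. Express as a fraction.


Precision = 18/42 = 3/7. Recall = 18/28 = 9/14. F1 = 2*P*R/(P+R) = 18/35.

18/35


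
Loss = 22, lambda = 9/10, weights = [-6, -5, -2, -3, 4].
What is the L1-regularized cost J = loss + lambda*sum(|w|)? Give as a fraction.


L1 norm = sum(|w|) = 20. J = 22 + 9/10 * 20 = 40.

40


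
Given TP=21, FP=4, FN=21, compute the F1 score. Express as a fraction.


Precision = 21/25 = 21/25. Recall = 21/42 = 1/2. F1 = 2*P*R/(P+R) = 42/67.

42/67


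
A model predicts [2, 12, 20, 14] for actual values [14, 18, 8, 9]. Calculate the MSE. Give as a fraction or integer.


MSE = (1/4) * ((14-2)^2=144 + (18-12)^2=36 + (8-20)^2=144 + (9-14)^2=25). Sum = 349. MSE = 349/4.

349/4


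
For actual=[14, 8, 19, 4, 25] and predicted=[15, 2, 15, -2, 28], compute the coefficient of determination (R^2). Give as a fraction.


Mean(y) = 14. SS_res = 98. SS_tot = 282. R^2 = 1 - 98/(282) = 92/141.

92/141


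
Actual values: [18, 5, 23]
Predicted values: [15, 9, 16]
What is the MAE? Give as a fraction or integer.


MAE = (1/3) * (|18-15|=3 + |5-9|=4 + |23-16|=7). Sum = 14. MAE = 14/3.

14/3


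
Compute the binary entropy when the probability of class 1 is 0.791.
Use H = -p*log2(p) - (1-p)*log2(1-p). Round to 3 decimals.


H = -0.791*log2(0.791) - 0.209*log2(0.209) = 0.740.

0.740


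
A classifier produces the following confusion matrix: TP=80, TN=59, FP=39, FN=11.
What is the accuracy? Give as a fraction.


Accuracy = (TP + TN) / (TP + TN + FP + FN) = (80 + 59) / 189 = 139/189.

139/189


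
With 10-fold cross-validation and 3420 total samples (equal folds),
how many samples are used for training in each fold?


Each validation fold has 3420/10 = 342 samples. Training set = 3420 - 342 = 3078.

3078


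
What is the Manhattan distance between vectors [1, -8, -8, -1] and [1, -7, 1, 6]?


d = sum of absolute differences: |1-1|=0 + |-8--7|=1 + |-8-1|=9 + |-1-6|=7 = 17.

17


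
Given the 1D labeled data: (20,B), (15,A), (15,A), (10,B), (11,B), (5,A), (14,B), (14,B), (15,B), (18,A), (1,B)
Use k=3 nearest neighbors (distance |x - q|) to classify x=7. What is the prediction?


Distances: |20-7|=13, |15-7|=8, |15-7|=8, |10-7|=3, |11-7|=4, |5-7|=2, |14-7|=7, |14-7|=7, |15-7|=8, |18-7|=11, |1-7|=6. 3 nearest: (5,A), (10,B), (11,B). Counts: {'A': 1, 'B': 2}. Majority class: B.

B


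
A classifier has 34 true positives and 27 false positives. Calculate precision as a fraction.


Precision = TP / (TP + FP) = 34 / 61 = 34/61.

34/61


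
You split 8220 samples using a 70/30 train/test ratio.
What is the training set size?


Test set = 8220 * 30% = 2466. Training set = 8220 - 2466 = 5754.

5754


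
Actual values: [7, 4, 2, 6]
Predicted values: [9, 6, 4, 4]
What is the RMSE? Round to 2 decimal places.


MSE = 4.0000. RMSE = sqrt(4.0000) = 2.00.

2.00


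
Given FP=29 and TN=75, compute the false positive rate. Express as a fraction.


FPR = FP / (FP + TN) = 29 / 104 = 29/104.

29/104


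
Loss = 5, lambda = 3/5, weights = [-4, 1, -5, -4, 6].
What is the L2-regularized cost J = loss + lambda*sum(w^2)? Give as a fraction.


L2 sq norm = sum(w^2) = 94. J = 5 + 3/5 * 94 = 307/5.

307/5


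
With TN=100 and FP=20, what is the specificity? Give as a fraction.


Specificity = TN / (TN + FP) = 100 / 120 = 5/6.

5/6


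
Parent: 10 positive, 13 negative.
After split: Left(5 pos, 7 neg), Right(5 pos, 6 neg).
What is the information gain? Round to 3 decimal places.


H(parent) = 0.9877. H(left) = 0.9799, H(right) = 0.9940. Weighted = (12/23)*0.9799 + (11/23)*0.9940 = 0.9866. IG = 0.9877 - 0.9866 = 0.0011, which rounds to 0.001.

0.001


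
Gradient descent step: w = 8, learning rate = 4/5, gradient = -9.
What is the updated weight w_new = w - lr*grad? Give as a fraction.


w_new = 8 - 4/5 * -9 = 8 - -36/5 = 76/5.

76/5


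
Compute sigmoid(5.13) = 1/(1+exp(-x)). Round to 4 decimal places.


sigma(5.13) = 1/(1+e^(-5.13)) = 1/(1+0.005917) = 1/1.005917 = 0.9941.

0.9941


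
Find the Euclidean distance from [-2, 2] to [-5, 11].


d = sqrt(sum of squared differences). (-2--5)^2=9, (2-11)^2=81. Sum = 90.

sqrt(90)


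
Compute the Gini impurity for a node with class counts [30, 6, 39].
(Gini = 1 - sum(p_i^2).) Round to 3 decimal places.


Total = 75. Proportions: 30/75, 6/75, 39/75. sum(p_i^2) = 0.4368. Gini = 1 - 0.4368 = 0.5632, which rounds to 0.563.

0.563


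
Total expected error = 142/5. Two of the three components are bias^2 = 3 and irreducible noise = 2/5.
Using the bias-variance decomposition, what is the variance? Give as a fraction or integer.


Total error = bias^2 + variance + irreducible noise. So variance = 142/5 - 3 - 2/5 = 25.

25


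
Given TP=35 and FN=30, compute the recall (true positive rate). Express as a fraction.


Recall = TP / (TP + FN) = 35 / 65 = 7/13.

7/13


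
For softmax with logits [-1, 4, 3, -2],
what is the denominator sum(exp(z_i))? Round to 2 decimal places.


Denom = e^-1=0.3679 + e^4=54.5982 + e^3=20.0855 + e^-2=0.1353. Sum = 75.1869, which rounds to 75.19.

75.19


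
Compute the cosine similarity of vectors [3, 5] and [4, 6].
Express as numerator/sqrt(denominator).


dot = 42. |a|^2 = 34, |b|^2 = 52. cos = 42/sqrt(1768).

42/sqrt(1768)


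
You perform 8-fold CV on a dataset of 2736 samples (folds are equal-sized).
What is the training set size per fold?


Each validation fold has 2736/8 = 342 samples. Training set = 2736 - 342 = 2394.

2394


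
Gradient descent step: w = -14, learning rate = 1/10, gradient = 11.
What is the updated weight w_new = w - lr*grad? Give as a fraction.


w_new = -14 - 1/10 * 11 = -14 - 11/10 = -151/10.

-151/10


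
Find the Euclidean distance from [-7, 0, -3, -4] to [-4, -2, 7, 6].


d = sqrt(sum of squared differences). (-7--4)^2=9, (0--2)^2=4, (-3-7)^2=100, (-4-6)^2=100. Sum = 213.

sqrt(213)


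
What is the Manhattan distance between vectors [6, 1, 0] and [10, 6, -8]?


d = sum of absolute differences: |6-10|=4 + |1-6|=5 + |0--8|=8 = 17.

17


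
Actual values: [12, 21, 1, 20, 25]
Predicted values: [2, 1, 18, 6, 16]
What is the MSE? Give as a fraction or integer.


MSE = (1/5) * ((12-2)^2=100 + (21-1)^2=400 + (1-18)^2=289 + (20-6)^2=196 + (25-16)^2=81). Sum = 1066. MSE = 1066/5.

1066/5


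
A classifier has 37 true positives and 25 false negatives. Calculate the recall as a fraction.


Recall = TP / (TP + FN) = 37 / 62 = 37/62.

37/62


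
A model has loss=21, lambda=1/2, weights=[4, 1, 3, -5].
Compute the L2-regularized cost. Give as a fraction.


L2 sq norm = sum(w^2) = 51. J = 21 + 1/2 * 51 = 93/2.

93/2


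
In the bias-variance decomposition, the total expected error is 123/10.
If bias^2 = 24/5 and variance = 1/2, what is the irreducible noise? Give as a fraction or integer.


Total error = bias^2 + variance + irreducible noise. So irreducible noise = 123/10 - 24/5 - 1/2 = 7.

7


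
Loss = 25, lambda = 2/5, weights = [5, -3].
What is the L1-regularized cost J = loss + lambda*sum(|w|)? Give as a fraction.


L1 norm = sum(|w|) = 8. J = 25 + 2/5 * 8 = 141/5.

141/5


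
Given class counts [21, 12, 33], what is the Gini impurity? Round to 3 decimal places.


Total = 66. Proportions: 21/66, 12/66, 33/66. sum(p_i^2) = 0.3843. Gini = 1 - 0.3843 = 0.6157, which rounds to 0.616.

0.616


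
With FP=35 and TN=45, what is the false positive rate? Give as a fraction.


FPR = FP / (FP + TN) = 35 / 80 = 7/16.

7/16


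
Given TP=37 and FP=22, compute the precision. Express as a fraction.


Precision = TP / (TP + FP) = 37 / 59 = 37/59.

37/59


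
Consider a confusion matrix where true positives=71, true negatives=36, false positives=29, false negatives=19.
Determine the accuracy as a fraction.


Accuracy = (TP + TN) / (TP + TN + FP + FN) = (71 + 36) / 155 = 107/155.

107/155


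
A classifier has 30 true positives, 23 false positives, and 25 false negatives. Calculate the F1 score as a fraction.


Precision = 30/53 = 30/53. Recall = 30/55 = 6/11. F1 = 2*P*R/(P+R) = 5/9.

5/9


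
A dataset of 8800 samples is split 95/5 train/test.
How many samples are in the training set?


Test set = 8800 * 5% = 440. Training set = 8800 - 440 = 8360.

8360


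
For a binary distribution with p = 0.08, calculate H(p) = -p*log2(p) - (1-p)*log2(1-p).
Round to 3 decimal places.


H = -0.08*log2(0.08) - 0.92*log2(0.92) = 0.402.

0.402


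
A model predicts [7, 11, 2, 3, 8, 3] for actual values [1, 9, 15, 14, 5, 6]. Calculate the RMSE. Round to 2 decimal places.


MSE = 58.0000. RMSE = sqrt(58.0000) = 7.62.

7.62


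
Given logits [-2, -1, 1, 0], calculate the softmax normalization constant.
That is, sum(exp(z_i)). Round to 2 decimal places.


Denom = e^-2=0.1353 + e^-1=0.3679 + e^1=2.7183 + e^0=1.0000. Sum = 4.2215, which rounds to 4.22.

4.22


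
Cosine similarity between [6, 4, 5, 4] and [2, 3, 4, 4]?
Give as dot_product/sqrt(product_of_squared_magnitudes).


dot = 60. |a|^2 = 93, |b|^2 = 45. cos = 60/sqrt(4185).

60/sqrt(4185)


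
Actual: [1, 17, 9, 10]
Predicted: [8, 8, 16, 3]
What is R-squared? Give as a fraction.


Mean(y) = 37/4. SS_res = 228. SS_tot = 515/4. R^2 = 1 - 228/(515/4) = -397/515.

-397/515


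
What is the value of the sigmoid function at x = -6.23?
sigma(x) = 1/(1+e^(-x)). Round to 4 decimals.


sigma(-6.23) = 1/(1+e^(6.23)) = 1/(1+507.755483) = 1/508.755483 = 0.0020.

0.0020


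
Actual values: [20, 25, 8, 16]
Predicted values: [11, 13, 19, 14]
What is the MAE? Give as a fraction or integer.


MAE = (1/4) * (|20-11|=9 + |25-13|=12 + |8-19|=11 + |16-14|=2). Sum = 34. MAE = 17/2.

17/2


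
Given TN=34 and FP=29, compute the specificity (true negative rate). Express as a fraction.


Specificity = TN / (TN + FP) = 34 / 63 = 34/63.

34/63


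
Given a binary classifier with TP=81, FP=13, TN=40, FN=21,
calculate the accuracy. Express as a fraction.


Accuracy = (TP + TN) / (TP + TN + FP + FN) = (81 + 40) / 155 = 121/155.

121/155


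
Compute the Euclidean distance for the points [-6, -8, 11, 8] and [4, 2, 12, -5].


d = sqrt(sum of squared differences). (-6-4)^2=100, (-8-2)^2=100, (11-12)^2=1, (8--5)^2=169. Sum = 370.

sqrt(370)


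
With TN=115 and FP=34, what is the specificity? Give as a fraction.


Specificity = TN / (TN + FP) = 115 / 149 = 115/149.

115/149


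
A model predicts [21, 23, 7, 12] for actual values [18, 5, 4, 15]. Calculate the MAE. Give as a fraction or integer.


MAE = (1/4) * (|18-21|=3 + |5-23|=18 + |4-7|=3 + |15-12|=3). Sum = 27. MAE = 27/4.

27/4


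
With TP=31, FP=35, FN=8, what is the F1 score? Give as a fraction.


Precision = 31/66 = 31/66. Recall = 31/39 = 31/39. F1 = 2*P*R/(P+R) = 62/105.

62/105


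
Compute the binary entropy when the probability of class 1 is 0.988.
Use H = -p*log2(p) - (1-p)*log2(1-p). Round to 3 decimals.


H = -0.988*log2(0.988) - 0.012*log2(0.012) = 0.094.

0.094


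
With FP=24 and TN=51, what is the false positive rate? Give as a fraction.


FPR = FP / (FP + TN) = 24 / 75 = 8/25.

8/25


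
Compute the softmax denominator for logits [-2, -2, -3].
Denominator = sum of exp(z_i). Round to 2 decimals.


Denom = e^-2=0.1353 + e^-2=0.1353 + e^-3=0.0498. Sum = 0.3204, which rounds to 0.32.

0.32


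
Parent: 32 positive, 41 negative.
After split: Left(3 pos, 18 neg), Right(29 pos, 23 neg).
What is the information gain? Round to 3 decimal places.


H(parent) = 0.9890. H(left) = 0.5917, H(right) = 0.9904. Weighted = (21/73)*0.5917 + (52/73)*0.9904 = 0.8757. IG = 0.9890 - 0.8757 = 0.1133, which rounds to 0.113.

0.113


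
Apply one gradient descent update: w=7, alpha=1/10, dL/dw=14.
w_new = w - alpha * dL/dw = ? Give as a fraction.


w_new = 7 - 1/10 * 14 = 7 - 7/5 = 28/5.

28/5


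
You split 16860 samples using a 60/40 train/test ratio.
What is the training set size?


Test set = 16860 * 40% = 6744. Training set = 16860 - 6744 = 10116.

10116


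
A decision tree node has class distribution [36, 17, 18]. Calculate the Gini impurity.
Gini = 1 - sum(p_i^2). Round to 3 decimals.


Total = 71. Proportions: 36/71, 17/71, 18/71. sum(p_i^2) = 0.3787. Gini = 1 - 0.3787 = 0.6213, which rounds to 0.621.

0.621


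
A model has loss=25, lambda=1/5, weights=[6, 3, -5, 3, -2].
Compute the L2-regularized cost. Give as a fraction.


L2 sq norm = sum(w^2) = 83. J = 25 + 1/5 * 83 = 208/5.

208/5


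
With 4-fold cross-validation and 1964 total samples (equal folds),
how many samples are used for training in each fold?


Each validation fold has 1964/4 = 491 samples. Training set = 1964 - 491 = 1473.

1473


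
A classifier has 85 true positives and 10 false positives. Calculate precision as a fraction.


Precision = TP / (TP + FP) = 85 / 95 = 17/19.

17/19


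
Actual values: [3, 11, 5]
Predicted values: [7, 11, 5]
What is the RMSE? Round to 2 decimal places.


MSE = 5.3333. RMSE = sqrt(5.3333) = 2.31.

2.31


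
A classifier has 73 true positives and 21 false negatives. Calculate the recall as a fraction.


Recall = TP / (TP + FN) = 73 / 94 = 73/94.

73/94


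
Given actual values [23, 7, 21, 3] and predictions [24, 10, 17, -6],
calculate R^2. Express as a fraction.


Mean(y) = 27/2. SS_res = 107. SS_tot = 299. R^2 = 1 - 107/(299) = 192/299.

192/299


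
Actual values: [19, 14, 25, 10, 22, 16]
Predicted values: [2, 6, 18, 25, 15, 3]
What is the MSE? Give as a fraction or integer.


MSE = (1/6) * ((19-2)^2=289 + (14-6)^2=64 + (25-18)^2=49 + (10-25)^2=225 + (22-15)^2=49 + (16-3)^2=169). Sum = 845. MSE = 845/6.

845/6


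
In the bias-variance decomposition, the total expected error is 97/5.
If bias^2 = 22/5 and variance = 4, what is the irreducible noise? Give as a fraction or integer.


Total error = bias^2 + variance + irreducible noise. So irreducible noise = 97/5 - 22/5 - 4 = 11.

11


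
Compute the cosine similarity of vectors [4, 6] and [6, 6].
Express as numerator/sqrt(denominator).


dot = 60. |a|^2 = 52, |b|^2 = 72. cos = 60/sqrt(3744).

60/sqrt(3744)


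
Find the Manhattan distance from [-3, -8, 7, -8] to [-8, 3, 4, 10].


d = sum of absolute differences: |-3--8|=5 + |-8-3|=11 + |7-4|=3 + |-8-10|=18 = 37.

37


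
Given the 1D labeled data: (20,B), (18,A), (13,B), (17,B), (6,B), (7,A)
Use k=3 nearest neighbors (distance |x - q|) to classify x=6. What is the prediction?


Distances: |20-6|=14, |18-6|=12, |13-6|=7, |17-6|=11, |6-6|=0, |7-6|=1. 3 nearest: (6,B), (7,A), (13,B). Counts: {'B': 2, 'A': 1}. Majority class: B.

B


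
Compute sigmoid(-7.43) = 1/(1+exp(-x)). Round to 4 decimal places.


sigma(-7.43) = 1/(1+e^(7.43)) = 1/(1+1685.807573) = 1/1686.807573 = 0.0006.

0.0006


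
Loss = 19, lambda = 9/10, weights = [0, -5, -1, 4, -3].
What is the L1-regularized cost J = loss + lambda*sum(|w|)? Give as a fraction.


L1 norm = sum(|w|) = 13. J = 19 + 9/10 * 13 = 307/10.

307/10


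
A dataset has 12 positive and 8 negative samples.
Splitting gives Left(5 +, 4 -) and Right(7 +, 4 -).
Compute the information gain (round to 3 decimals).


H(parent) = 0.9710. H(left) = 0.9911, H(right) = 0.9457. Weighted = (9/20)*0.9911 + (11/20)*0.9457 = 0.9661. IG = 0.9710 - 0.9661 = 0.0049, which rounds to 0.005.

0.005


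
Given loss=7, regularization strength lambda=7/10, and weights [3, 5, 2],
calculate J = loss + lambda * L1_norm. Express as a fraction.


L1 norm = sum(|w|) = 10. J = 7 + 7/10 * 10 = 14.

14


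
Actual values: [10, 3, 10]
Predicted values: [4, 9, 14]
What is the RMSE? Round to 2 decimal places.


MSE = 29.3333. RMSE = sqrt(29.3333) = 5.42.

5.42


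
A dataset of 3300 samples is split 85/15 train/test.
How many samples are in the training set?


Test set = 3300 * 15% = 495. Training set = 3300 - 495 = 2805.

2805


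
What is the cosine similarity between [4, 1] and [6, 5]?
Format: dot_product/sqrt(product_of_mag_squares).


dot = 29. |a|^2 = 17, |b|^2 = 61. cos = 29/sqrt(1037).

29/sqrt(1037)


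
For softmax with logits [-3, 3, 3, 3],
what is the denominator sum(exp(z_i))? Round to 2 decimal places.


Denom = e^-3=0.0498 + e^3=20.0855 + e^3=20.0855 + e^3=20.0855. Sum = 60.3063, which rounds to 60.31.

60.31


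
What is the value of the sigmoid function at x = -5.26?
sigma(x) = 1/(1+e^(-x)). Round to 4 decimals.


sigma(-5.26) = 1/(1+e^(5.26)) = 1/(1+192.481491) = 1/193.481491 = 0.0052.

0.0052


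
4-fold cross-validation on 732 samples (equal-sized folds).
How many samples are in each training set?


Each validation fold has 732/4 = 183 samples. Training set = 732 - 183 = 549.

549


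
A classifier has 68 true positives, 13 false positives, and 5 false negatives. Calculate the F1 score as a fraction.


Precision = 68/81 = 68/81. Recall = 68/73 = 68/73. F1 = 2*P*R/(P+R) = 68/77.

68/77


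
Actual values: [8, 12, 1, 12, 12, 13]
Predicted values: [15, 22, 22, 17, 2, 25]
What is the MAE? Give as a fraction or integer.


MAE = (1/6) * (|8-15|=7 + |12-22|=10 + |1-22|=21 + |12-17|=5 + |12-2|=10 + |13-25|=12). Sum = 65. MAE = 65/6.

65/6


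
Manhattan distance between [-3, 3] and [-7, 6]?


d = sum of absolute differences: |-3--7|=4 + |3-6|=3 = 7.

7


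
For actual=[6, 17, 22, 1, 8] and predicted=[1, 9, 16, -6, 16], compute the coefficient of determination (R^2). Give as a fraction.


Mean(y) = 54/5. SS_res = 238. SS_tot = 1454/5. R^2 = 1 - 238/(1454/5) = 132/727.

132/727


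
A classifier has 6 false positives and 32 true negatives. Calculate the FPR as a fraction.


FPR = FP / (FP + TN) = 6 / 38 = 3/19.

3/19
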